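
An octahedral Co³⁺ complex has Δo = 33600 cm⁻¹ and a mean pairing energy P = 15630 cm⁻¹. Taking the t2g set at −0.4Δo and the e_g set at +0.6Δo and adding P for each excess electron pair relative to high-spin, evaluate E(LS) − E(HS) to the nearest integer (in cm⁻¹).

-35940

Co sits in group 9; removing 3 electrons leaves Co³⁺ with 9 − 3 = 6 d electrons.
In the high-spin limit (t2g^4 e_g^2) the orbital term is -0.4Δo = -13440 cm⁻¹, with no excess pairing.
Low-spin: t2g^6 e_g^0, orbital CFSE = -2.4Δo = -80640 cm⁻¹; plus 2 excess pairs × P = +31260 cm⁻¹; total -49380 cm⁻¹.
Thus E(LS) − E(HS) = -35940 cm⁻¹.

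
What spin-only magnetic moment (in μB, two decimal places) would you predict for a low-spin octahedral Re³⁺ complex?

2.83 μB

Group 7 minus oxidation state +3 gives a d⁴ configuration for Re³⁺.
Configuration: t₂g⁴ eg⁰ → 2 unpaired electrons.
μ(spin-only) = √[2(2+2)] = √8 ≈ 2.83 μB.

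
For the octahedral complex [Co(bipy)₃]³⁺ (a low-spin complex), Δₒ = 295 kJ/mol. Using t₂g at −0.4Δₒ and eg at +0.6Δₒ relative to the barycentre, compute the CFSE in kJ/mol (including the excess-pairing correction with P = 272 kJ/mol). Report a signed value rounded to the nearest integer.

-164

bipy is neutral, so the +3 overall charge sits on Co: oxidation state +3.
Group 9 minus oxidation state +3 gives a d⁶ configuration for Co³⁺.
Configuration: t₂g⁶ eg⁰.
Orbital CFSE = 6(-0.4) + 0(0.6) = -2.4Δₒ = -2.4 × 295 = -708 kJ/mol.
Relative to high-spin t₂g⁴ eg² (1 paired), the low-spin configuration has 2 additional pairs, contributing +2 × 272 = +544 kJ/mol.
Combining: -708 + 544 = -164 kJ/mol.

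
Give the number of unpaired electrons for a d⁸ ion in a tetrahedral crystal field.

Tetrahedral splitting is small, so the complex is high-spin.
Configuration: e⁴ t₂⁴, giving 2 unpaired electrons.

2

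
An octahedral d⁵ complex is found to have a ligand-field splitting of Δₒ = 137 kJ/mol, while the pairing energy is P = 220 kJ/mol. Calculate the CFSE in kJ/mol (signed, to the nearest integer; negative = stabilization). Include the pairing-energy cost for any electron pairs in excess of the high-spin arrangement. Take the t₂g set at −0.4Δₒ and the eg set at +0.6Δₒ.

Since Δₒ = 137 kJ/mol < P = 220 kJ/mol, the complex adopts the high-spin configuration.
Filling d⁵ accordingly: t₂g³ eg².
Orbital CFSE = 0.0Δₒ = 0.0 × 137 = 0 kJ/mol.
High-spin has no excess pairs, so no pairing correction applies.

0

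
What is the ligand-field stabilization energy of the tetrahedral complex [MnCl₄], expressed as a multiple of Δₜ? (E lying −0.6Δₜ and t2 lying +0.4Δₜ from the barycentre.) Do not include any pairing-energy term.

Each Cl⁻ contributes -1; 4 × (-1) = -4. With overall charge +0, Mn is in the +4 oxidation state.
Mn⁴⁺: group 7, so d-count = 7 − 4 = 3.
Tetrahedral splitting is small, so the complex is high-spin.
Configuration: e^2 t2^1.
CFSE = 2(-0.6Δₜ) + 1(0.4Δₜ) = -1.2Δₜ + 0.4Δₜ = -0.8Δₜ.

-0.8 Δₜ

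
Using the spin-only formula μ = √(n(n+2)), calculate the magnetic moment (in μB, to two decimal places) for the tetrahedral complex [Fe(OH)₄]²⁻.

Each OH⁻ contributes -1; 4 × (-1) = -4. With overall charge -2, Fe is in the +2 oxidation state.
Fe is in group 8, so Fe²⁺ is d⁶ (8 − 2 = 6).
Tetrahedral fields are weak (Δₜ ≈ 4/9 Δₒ), so electrons fill high-spin.
Configuration: e³ t₂³ → 4 unpaired electrons.
μ(spin-only) = √[4(4+2)] = √24 ≈ 4.90 μB.

4.90 μB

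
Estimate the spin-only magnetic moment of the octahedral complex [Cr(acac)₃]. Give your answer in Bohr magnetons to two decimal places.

Each acac⁻ contributes -1; 3 × (-1) = -3. With overall charge +0, Cr is in the +3 oxidation state.
Cr is in group 6, so Cr³⁺ is d³ (6 − 3 = 3).
Configuration: t₂g³ eg⁰ → 3 unpaired electrons.
μ(spin-only) = √[3(3+2)] = √15 ≈ 3.87 Bohr magnetons.

3.87 Bohr magnetons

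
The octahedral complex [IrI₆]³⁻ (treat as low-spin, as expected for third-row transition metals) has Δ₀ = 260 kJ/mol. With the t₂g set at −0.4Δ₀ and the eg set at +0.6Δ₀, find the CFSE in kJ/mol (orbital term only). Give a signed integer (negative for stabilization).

-624

Each I⁻ contributes -1; 6 × (-1) = -6. With overall charge -3, Ir is in the +3 oxidation state.
Ir³⁺: group 9, so d-count = 9 − 3 = 6.
Electron filling gives t₂g⁶ eg⁰.
The orbital stabilization is -2.4Δ₀ = -2.4 × 260 = -624 kJ/mol.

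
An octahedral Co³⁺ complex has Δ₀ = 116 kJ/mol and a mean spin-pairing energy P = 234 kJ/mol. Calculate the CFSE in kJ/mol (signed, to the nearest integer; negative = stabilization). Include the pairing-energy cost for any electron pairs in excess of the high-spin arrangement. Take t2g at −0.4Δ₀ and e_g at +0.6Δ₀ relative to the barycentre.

Co is in group 9, so Co³⁺ is d⁶ (9 − 3 = 6).
Here Δ₀ < P (116 < 234), so the high-spin state is favoured.
Filling d⁶ accordingly: t2g^4 e_g^2.
Orbital CFSE = -0.4Δ₀ = -0.4 × 116 = -46 kJ/mol.
High-spin has no excess pairs, so no pairing correction applies.

-46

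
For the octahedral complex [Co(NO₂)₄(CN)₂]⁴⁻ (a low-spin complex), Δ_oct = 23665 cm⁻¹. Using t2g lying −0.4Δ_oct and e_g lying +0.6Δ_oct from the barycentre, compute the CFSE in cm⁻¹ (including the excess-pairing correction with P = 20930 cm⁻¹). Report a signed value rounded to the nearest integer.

Ligand charges: 4×(-1) from NO₂⁻ and 2×(-1) from CN⁻ sum to -6; with overall charge -4, Co is +2.
Group 9 minus oxidation state +2 gives a d⁷ configuration for Co²⁺.
Electron filling gives t2g^6 e_g^1.
CFSE(orbital) = 6×(-0.4Δ_oct) + 1×(0.6Δ_oct) = -1.8Δ_oct; with Δ_oct = 23665 cm⁻¹ that is -42597 cm⁻¹.
Relative to high-spin t2g^5 e_g^2 (2 paired), the low-spin configuration has 1 additional pair, contributing +1 × 20930 = +20930 cm⁻¹.
Net CFSE = -42597 + 20930 = -21667 cm⁻¹.

-21667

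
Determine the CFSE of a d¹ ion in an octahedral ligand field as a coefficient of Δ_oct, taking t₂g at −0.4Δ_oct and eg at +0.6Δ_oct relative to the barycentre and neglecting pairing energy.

-0.4 Δ_oct

Configuration: t₂g¹ eg⁰.
CFSE = 1(-0.4Δ_oct) + 0(0.6Δ_oct) = -0.4Δ_oct + 0.0Δ_oct = -0.4Δ_oct.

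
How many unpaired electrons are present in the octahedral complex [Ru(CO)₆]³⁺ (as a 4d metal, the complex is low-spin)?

CO is neutral, so the +3 overall charge sits on Ru: oxidation state +3.
Group 8 minus oxidation state +3 gives a d⁵ configuration for Ru³⁺.
Configuration: t₂g⁵ eg⁰, giving 1 unpaired electron.

1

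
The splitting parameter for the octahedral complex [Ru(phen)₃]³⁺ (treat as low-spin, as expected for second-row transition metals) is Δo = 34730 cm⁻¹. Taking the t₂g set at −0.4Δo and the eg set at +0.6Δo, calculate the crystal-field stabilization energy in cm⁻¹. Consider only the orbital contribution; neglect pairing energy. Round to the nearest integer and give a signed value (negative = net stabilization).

phen is neutral, so the +3 overall charge sits on Ru: oxidation state +3.
Ru³⁺: group 8, so d-count = 8 − 3 = 5.
The d⁵ electrons fill as t₂g⁵ eg⁰.
CFSE(orbital) = 5×(-0.4Δo) + 0×(0.6Δo) = -2.0Δo; with Δo = 34730 cm⁻¹ that is -69460 cm⁻¹.

-69460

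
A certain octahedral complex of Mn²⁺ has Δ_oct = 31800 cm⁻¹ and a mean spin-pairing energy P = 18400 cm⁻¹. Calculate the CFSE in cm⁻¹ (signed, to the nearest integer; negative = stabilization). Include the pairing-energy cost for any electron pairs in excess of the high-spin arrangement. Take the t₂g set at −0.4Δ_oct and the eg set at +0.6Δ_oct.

Mn sits in group 7; removing 2 electrons leaves Mn²⁺ with 7 − 2 = 5 d electrons.
Since Δ_oct = 31800 cm⁻¹ > P = 18400 cm⁻¹, the complex adopts the low-spin configuration.
That gives t₂g⁵ eg⁰.
Orbital CFSE = -2.0Δ_oct = -2.0 × 31800 = -63600 cm⁻¹.
Excess pairs vs high-spin: 2 − 0 = 2; pairing cost = +36800 cm⁻¹.
Net CFSE = -63600 + 36800 = -26800 cm⁻¹.

-26800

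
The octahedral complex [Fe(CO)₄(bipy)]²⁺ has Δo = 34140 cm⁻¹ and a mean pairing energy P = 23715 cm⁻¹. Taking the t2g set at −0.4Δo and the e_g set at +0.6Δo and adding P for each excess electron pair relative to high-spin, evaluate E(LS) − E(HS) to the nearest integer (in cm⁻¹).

-20850

Ligand charges: 4×(+0) from CO and 1×(+0) from bipy sum to +0; with overall charge +2, Fe is +2.
Fe sits in group 8; removing 2 electrons leaves Fe²⁺ with 8 − 2 = 6 d electrons.
High-spin d⁶ fills as t2g^4 e_g^2 with CFSE 4(−0.4) + 2(+0.6) = -0.4Δo = -13656 cm⁻¹.
Low-spin: t2g^6 e_g^0, orbital CFSE = -2.4Δo = -81936 cm⁻¹; plus 2 excess pairs × P = +47430 cm⁻¹; total -34506 cm⁻¹.
E(LS) − E(HS) = -34506 − (-13656) = -20850 cm⁻¹.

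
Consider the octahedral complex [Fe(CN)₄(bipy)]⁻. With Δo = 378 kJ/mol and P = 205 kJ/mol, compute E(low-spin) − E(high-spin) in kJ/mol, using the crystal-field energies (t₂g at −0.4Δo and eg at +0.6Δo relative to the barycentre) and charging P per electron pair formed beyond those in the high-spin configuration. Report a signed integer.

-346

Ligand charges: 4×(-1) from CN⁻ and 1×(+0) from bipy sum to -4; with overall charge -1, Fe is +3.
Group 8 minus oxidation state +3 gives a d⁵ configuration for Fe³⁺.
In the high-spin limit (t₂g³ eg²) the orbital term is 0.0Δo = 0 kJ/mol, with no excess pairing.
Low-spin: t₂g⁵ eg⁰, orbital CFSE = -2.0Δo = -756 kJ/mol; plus 2 excess pairs × P = +410 kJ/mol; total -346 kJ/mol.
E(LS) − E(HS) = -346 − (0) = -346 kJ/mol.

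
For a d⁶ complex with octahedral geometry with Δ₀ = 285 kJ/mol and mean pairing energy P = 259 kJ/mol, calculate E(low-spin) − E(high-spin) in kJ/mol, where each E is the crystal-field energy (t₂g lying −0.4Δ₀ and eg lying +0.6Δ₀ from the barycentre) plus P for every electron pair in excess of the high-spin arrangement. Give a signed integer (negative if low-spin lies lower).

High-spin: t₂g⁴ eg², CFSE = -0.4Δ₀ = -114 kJ/mol.
Low-spin t₂g⁶ eg⁰ gives -2.4Δ₀ = -684 kJ/mol, but forming 2 extra pairs costs 2P = 518 kJ/mol, so E(LS) = -684 + 518 = -166 kJ/mol.
E(LS) − E(HS) = -166 − (-114) = -52 kJ/mol.

-52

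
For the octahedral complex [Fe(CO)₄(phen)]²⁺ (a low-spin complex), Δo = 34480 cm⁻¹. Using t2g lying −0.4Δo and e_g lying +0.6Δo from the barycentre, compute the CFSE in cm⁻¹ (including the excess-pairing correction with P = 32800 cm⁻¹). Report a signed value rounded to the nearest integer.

Ligand charges: 4×(+0) from CO and 1×(+0) from phen sum to +0; with overall charge +2, Fe is +2.
Group 8 minus oxidation state +2 gives a d⁶ configuration for Fe²⁺.
Configuration: t2g^6 e_g^0.
Orbital CFSE = 6(-0.4) + 0(0.6) = -2.4Δo = -2.4 × 34480 = -82752 cm⁻¹.
Pairing penalty: 3 pairs vs 1 in the high-spin reference → 2 extra × P = 65600 cm⁻¹.
Net CFSE = -82752 + 65600 = -17152 cm⁻¹.

-17152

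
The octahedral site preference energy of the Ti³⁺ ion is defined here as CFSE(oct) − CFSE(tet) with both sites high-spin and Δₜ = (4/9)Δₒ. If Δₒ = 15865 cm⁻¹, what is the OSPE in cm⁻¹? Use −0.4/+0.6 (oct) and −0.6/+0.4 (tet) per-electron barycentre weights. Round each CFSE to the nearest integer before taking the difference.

Ti³⁺: group 4, so d-count = 4 − 3 = 1.
Octahedral (high-spin): t2g^1 e_g^0, CFSE = 1(−0.4) + 0(+0.6) = -0.4Δₒ = -0.4 × 15865 = -6346 cm⁻¹.
In a tetrahedral site the filling is e^1 t2^0: CFSE(tet) = -0.6Δₜ = -0.6 × (4/9)(15865) = -4231 cm⁻¹.
OSPE = CFSE(oct) − CFSE(tet) = -6346 − (-4231) = -2115 cm⁻¹.

-2115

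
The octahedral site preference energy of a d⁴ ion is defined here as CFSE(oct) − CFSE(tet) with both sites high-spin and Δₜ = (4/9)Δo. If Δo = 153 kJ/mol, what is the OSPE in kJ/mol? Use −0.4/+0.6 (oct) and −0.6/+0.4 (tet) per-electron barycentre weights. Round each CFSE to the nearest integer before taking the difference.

In an octahedral site d⁴ (HS) is t2g^3 e_g^1, giving CFSE(oct) = -0.6Δo = -92 kJ/mol.
Tetrahedral e^2 t2^2 gives -0.4Δₜ = -0.4 × (4/9) × 153 = -27 kJ/mol.
OSPE = -92 − (-27) = -65 kJ/mol.

-65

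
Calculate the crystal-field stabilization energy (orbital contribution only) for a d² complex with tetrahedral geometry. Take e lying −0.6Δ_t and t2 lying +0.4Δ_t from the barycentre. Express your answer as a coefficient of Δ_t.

-1.2 Δ_t

Tetrahedral splitting is small, so the complex is high-spin.
Configuration: e^2 t2^0.
CFSE = 2(-0.6Δ_t) + 0(0.4Δ_t) = -1.2Δ_t + 0.0Δ_t = -1.2Δ_t.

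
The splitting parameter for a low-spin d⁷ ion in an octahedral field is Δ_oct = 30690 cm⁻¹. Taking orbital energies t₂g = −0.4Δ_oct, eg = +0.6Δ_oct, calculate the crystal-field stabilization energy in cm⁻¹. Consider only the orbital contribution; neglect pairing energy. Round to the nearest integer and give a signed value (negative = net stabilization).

-55242

Electron filling gives t₂g⁶ eg¹.
The orbital stabilization is -1.8Δ_oct = -1.8 × 30690 = -55242 cm⁻¹.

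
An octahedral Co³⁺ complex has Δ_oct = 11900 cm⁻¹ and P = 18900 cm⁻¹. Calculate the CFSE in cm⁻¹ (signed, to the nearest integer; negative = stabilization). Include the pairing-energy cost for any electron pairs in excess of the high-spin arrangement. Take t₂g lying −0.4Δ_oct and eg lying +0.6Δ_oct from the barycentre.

-4760

Co³⁺: group 9, so d-count = 9 − 3 = 6.
Since Δ_oct = 11900 cm⁻¹ < P = 18900 cm⁻¹, the complex adopts the high-spin configuration.
Filling d⁶ accordingly: t₂g⁴ eg².
Orbital CFSE = -0.4Δ_oct = -0.4 × 11900 = -4760 cm⁻¹.
High-spin has no excess pairs, so no pairing correction applies.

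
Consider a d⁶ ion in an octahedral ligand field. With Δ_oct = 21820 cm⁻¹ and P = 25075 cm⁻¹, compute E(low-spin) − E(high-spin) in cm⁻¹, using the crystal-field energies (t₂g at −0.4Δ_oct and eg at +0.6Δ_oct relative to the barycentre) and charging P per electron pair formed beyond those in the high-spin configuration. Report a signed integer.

In the high-spin limit (t₂g⁴ eg²) the orbital term is -0.4Δ_oct = -8728 cm⁻¹, with no excess pairing.
Low-spin: t₂g⁶ eg⁰, orbital CFSE = -2.4Δ_oct = -52368 cm⁻¹; plus 2 excess pairs × P = +50150 cm⁻¹; total -2218 cm⁻¹.
E(LS) − E(HS) = -2218 − (-8728) = 6510 cm⁻¹.

6510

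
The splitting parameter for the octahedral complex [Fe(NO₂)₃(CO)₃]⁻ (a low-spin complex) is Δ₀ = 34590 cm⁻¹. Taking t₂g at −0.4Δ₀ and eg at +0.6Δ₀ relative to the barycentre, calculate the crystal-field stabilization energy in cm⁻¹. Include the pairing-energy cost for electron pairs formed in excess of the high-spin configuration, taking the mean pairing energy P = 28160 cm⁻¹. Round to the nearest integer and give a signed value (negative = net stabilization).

-26696

Ligand charges: 3×(-1) from NO₂⁻ and 3×(+0) from CO sum to -3; with overall charge -1, Fe is +2.
Fe²⁺: group 8, so d-count = 8 − 2 = 6.
The d⁶ electrons fill as t₂g⁶ eg⁰.
Orbital CFSE = 6(-0.4) + 0(0.6) = -2.4Δ₀ = -2.4 × 34590 = -83016 cm⁻¹.
High-spin d⁶ would be t₂g⁴ eg² with 1 pair; low-spin has 3, so 2 excess pairs cost +2P = +56320 cm⁻¹.
Combining: -83016 + 56320 = -26696 cm⁻¹.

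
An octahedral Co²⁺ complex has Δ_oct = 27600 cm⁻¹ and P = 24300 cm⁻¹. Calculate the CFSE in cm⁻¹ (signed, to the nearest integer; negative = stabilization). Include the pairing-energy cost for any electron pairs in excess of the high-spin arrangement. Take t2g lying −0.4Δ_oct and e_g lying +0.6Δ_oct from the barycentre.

-25380

Group 9 minus oxidation state +2 gives a d⁷ configuration for Co²⁺.
Since Δ_oct = 27600 cm⁻¹ > P = 24300 cm⁻¹, the complex adopts the low-spin configuration.
Filling d⁷ accordingly: t2g^6 e_g^1.
Orbital CFSE = -1.8Δ_oct = -1.8 × 27600 = -49680 cm⁻¹.
Excess pairs vs high-spin: 3 − 2 = 1; pairing cost = +24300 cm⁻¹.
Net CFSE = -49680 + 24300 = -25380 cm⁻¹.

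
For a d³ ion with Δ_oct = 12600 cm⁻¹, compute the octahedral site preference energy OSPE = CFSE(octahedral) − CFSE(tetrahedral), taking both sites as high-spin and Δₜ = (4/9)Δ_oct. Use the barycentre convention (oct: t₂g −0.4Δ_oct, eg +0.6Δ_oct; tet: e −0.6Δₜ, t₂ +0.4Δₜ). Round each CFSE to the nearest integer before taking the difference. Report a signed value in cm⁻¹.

-10640

In an octahedral site d³ (HS) is t₂g³ eg⁰, giving CFSE(oct) = -1.2Δ_oct = -15120 cm⁻¹.
Tetrahedral e² t₂¹ gives -0.8Δₜ = -0.8 × (4/9) × 12600 = -4480 cm⁻¹.
OSPE = -15120 − (-4480) = -10640 cm⁻¹.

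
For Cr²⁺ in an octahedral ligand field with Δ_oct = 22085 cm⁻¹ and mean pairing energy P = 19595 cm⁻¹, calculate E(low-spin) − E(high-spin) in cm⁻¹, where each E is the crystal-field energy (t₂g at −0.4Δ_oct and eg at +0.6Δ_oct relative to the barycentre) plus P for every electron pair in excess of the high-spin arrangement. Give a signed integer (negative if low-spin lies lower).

Cr²⁺: group 6, so d-count = 6 − 2 = 4.
High-spin d⁴ fills as t₂g³ eg¹ with CFSE 3(−0.4) + 1(+0.6) = -0.6Δ_oct = -13251 cm⁻¹.
For low-spin the configuration is t₂g⁴ eg⁰: orbital energy -1.6 × 22085 = -35336 cm⁻¹, and 1 additional pair relative to high-spin adds 19595 cm⁻¹, giving -15741 cm⁻¹.
Thus E(LS) − E(HS) = -2490 cm⁻¹.

-2490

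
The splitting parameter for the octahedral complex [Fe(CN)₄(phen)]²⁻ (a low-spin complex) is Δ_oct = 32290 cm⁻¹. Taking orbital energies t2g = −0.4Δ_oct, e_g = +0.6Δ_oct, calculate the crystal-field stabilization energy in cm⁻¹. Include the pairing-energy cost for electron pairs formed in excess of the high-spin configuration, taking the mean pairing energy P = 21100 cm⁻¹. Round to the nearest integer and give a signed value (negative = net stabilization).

-35296

Ligand charges: 4×(-1) from CN⁻ and 1×(+0) from phen sum to -4; with overall charge -2, Fe is +2.
Fe sits in group 8; removing 2 electrons leaves Fe²⁺ with 8 − 2 = 6 d electrons.
The d⁶ electrons fill as t2g^6 e_g^0.
CFSE(orbital) = 6×(-0.4Δ_oct) + 0×(0.6Δ_oct) = -2.4Δ_oct; with Δ_oct = 32290 cm⁻¹ that is -77496 cm⁻¹.
Pairing penalty: 3 pairs vs 1 in the high-spin reference → 2 extra × P = 42200 cm⁻¹.
Overall CFSE = -77496 + 42200 = -35296 cm⁻¹.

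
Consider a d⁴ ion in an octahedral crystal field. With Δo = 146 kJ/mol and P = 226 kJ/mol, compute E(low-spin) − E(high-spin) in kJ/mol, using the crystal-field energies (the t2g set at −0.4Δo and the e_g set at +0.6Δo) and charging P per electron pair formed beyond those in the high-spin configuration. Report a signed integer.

80

In the high-spin limit (t2g^3 e_g^1) the orbital term is -0.6Δo = -88 kJ/mol, with no excess pairing.
Low-spin: t2g^4 e_g^0, orbital CFSE = -1.6Δo = -234 kJ/mol; plus 1 excess pair × P = +226 kJ/mol; total -8 kJ/mol.
E(LS) − E(HS) = -8 − (-88) = 80 kJ/mol.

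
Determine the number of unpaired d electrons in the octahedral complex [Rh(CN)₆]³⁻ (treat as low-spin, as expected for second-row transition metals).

Each CN⁻ contributes -1; 6 × (-1) = -6. With overall charge -3, Rh is in the +3 oxidation state.
Rh³⁺: group 9, so d-count = 9 − 3 = 6.
Configuration: t2g^6 e_g^0, giving 0 unpaired electrons.

0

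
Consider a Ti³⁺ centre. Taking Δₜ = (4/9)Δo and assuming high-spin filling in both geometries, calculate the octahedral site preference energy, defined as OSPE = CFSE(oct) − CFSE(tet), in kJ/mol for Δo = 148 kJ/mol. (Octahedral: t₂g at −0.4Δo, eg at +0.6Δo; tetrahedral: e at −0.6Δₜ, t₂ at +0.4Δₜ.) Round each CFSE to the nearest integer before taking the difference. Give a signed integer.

Ti³⁺: group 4, so d-count = 4 − 3 = 1.
Octahedral (high-spin): t₂g¹ eg⁰, CFSE = 1(−0.4) + 0(+0.6) = -0.4Δo = -0.4 × 148 = -59 kJ/mol.
Tetrahedral: e¹ t₂⁰, CFSE = 1(−0.6) + 0(+0.4) = -0.6Δₜ = -0.6 × (4/9) × 148 = -39 kJ/mol.
OSPE = CFSE(oct) − CFSE(tet) = -59 − (-39) = -20 kJ/mol.

-20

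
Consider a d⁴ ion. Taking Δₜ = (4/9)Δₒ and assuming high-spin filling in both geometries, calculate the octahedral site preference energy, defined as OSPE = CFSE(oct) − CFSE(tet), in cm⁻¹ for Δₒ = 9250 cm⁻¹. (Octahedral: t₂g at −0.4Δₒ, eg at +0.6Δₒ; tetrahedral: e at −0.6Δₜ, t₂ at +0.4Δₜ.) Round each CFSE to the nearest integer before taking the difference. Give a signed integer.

Octahedral (high-spin): t₂g³ eg¹, CFSE = 3(−0.4) + 1(+0.6) = -0.6Δₒ = -0.6 × 9250 = -5550 cm⁻¹.
Tetrahedral e² t₂² gives -0.4Δₜ = -0.4 × (4/9) × 9250 = -1644 cm⁻¹.
Subtracting, OSPE = -5550 − (-1644) = -3906 cm⁻¹.

-3906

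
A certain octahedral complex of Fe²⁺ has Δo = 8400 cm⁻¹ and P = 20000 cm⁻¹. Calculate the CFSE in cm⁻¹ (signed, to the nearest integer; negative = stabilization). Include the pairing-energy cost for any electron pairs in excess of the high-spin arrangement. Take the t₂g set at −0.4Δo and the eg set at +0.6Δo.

-3360

Fe sits in group 8; removing 2 electrons leaves Fe²⁺ with 8 − 2 = 6 d electrons.
With Δo < P the complex is high-spin.
Filling d⁶ accordingly: t₂g⁴ eg².
Orbital CFSE = -0.4Δo = -0.4 × 8400 = -3360 cm⁻¹.
High-spin has no excess pairs, so no pairing correction applies.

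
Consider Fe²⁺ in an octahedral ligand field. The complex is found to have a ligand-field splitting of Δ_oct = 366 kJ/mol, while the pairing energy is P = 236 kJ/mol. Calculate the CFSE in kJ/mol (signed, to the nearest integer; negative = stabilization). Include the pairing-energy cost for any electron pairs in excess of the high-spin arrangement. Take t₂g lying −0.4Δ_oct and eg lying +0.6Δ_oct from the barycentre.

-406

Group 8 minus oxidation state +2 gives a d⁶ configuration for Fe²⁺.
Here Δ_oct > P (366 > 236), so the low-spin state is favoured.
Configuration: t₂g⁶ eg⁰.
Orbital CFSE = -2.4Δ_oct = -2.4 × 366 = -878 kJ/mol.
Excess pairs vs high-spin: 3 − 1 = 2; pairing cost = +472 kJ/mol.
Net CFSE = -878 + 472 = -406 kJ/mol.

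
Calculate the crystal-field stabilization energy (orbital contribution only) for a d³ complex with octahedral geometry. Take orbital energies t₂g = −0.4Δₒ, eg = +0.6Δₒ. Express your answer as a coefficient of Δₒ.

Configuration: t₂g³ eg⁰.
CFSE = 3(-0.4Δₒ) + 0(0.6Δₒ) = -1.2Δₒ + 0.0Δₒ = -1.2Δₒ.

-1.2 Δₒ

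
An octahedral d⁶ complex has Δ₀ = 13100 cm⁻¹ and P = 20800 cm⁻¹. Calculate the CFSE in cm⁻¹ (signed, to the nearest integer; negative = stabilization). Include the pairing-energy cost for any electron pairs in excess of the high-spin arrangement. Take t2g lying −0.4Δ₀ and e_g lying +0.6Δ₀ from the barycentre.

Since Δ₀ = 13100 cm⁻¹ < P = 20800 cm⁻¹, the complex adopts the high-spin configuration.
Filling d⁶ accordingly: t2g^4 e_g^2.
Orbital CFSE = -0.4Δ₀ = -0.4 × 13100 = -5240 cm⁻¹.
High-spin has no excess pairs, so no pairing correction applies.

-5240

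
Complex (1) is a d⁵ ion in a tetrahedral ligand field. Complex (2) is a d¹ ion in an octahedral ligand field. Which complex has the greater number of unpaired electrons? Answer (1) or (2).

(1): Tetrahedral fields are weak (Δₜ ≈ 4/9 Δₒ), so electrons fill high-spin; e^2 t2^3 → 5 unpaired.
(2): t2g^1 e_g^0 → 1 unpaired.
So (1) has more unpaired electrons.

(1)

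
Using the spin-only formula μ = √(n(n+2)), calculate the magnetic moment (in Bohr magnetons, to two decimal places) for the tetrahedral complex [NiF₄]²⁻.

2.83 Bohr magnetons

Each F⁻ contributes -1; 4 × (-1) = -4. With overall charge -2, Ni is in the +2 oxidation state.
Group 10 minus oxidation state +2 gives a d⁸ configuration for Ni²⁺.
Tetrahedral splitting is small, so the complex is high-spin.
Configuration: e⁴ t₂⁴ → 2 unpaired electrons.
μ(spin-only) = √[2(2+2)] = √8 ≈ 2.83 Bohr magnetons.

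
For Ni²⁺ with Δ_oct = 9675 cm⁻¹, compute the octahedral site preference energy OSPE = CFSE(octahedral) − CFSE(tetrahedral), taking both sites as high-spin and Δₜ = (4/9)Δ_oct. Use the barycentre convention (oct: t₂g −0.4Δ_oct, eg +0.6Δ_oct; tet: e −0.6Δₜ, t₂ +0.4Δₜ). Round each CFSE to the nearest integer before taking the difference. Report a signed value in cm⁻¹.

Ni²⁺: group 10, so d-count = 10 − 2 = 8.
In an octahedral site d⁸ (HS) is t2g^6 e_g^2, giving CFSE(oct) = -1.2Δ_oct = -11610 cm⁻¹.
Tetrahedral: e^4 t2^4, CFSE = 4(−0.6) + 4(+0.4) = -0.8Δₜ = -0.8 × (4/9) × 9675 = -3440 cm⁻¹.
OSPE = CFSE(oct) − CFSE(tet) = -11610 − (-3440) = -8170 cm⁻¹.

-8170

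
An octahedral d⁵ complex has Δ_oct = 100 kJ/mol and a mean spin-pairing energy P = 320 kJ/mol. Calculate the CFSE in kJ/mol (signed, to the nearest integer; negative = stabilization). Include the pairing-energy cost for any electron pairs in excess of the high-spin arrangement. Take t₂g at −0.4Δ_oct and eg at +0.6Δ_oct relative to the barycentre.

Since Δ_oct = 100 kJ/mol < P = 320 kJ/mol, the complex adopts the high-spin configuration.
That gives t₂g³ eg².
Orbital CFSE = 0.0Δ_oct = 0.0 × 100 = 0 kJ/mol.
High-spin has no excess pairs, so no pairing correction applies.

0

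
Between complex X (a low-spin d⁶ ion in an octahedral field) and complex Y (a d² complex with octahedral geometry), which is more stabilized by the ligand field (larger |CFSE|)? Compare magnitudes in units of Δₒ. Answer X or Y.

X

X: t₂g⁶ eg⁰, CFSE = -2.4Δₒ.
Y: t₂g² eg⁰, CFSE = -0.8Δₒ.
So X has the larger |CFSE|.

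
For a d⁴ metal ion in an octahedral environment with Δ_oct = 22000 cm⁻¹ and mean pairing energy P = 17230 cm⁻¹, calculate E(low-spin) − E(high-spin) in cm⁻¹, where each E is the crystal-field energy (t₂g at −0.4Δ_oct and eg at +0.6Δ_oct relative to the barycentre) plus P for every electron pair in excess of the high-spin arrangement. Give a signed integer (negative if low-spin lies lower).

In the high-spin limit (t₂g³ eg¹) the orbital term is -0.6Δ_oct = -13200 cm⁻¹, with no excess pairing.
For low-spin the configuration is t₂g⁴ eg⁰: orbital energy -1.6 × 22000 = -35200 cm⁻¹, and 1 additional pair relative to high-spin adds 17230 cm⁻¹, giving -17970 cm⁻¹.
Thus E(LS) − E(HS) = -4770 cm⁻¹.

-4770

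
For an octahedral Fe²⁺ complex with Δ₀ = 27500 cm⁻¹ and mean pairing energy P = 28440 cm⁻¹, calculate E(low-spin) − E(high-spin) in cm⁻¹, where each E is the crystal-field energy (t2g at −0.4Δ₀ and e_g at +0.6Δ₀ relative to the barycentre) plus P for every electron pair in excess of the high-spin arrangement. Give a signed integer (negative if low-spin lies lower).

Fe is in group 8, so Fe²⁺ is d⁶ (8 − 2 = 6).
In the high-spin limit (t2g^4 e_g^2) the orbital term is -0.4Δ₀ = -11000 cm⁻¹, with no excess pairing.
Low-spin t2g^6 e_g^0 gives -2.4Δ₀ = -66000 cm⁻¹, but forming 2 extra pairs costs 2P = 56880 cm⁻¹, so E(LS) = -66000 + 56880 = -9120 cm⁻¹.
E(LS) − E(HS) = -9120 − (-11000) = 1880 cm⁻¹.

1880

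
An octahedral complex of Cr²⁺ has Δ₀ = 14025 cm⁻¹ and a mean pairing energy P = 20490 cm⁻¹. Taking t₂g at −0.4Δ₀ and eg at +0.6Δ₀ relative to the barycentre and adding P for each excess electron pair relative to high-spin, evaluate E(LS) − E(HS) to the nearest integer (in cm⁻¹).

6465

Cr sits in group 6; removing 2 electrons leaves Cr²⁺ with 6 − 2 = 4 d electrons.
In the high-spin limit (t₂g³ eg¹) the orbital term is -0.6Δ₀ = -8415 cm⁻¹, with no excess pairing.
For low-spin the configuration is t₂g⁴ eg⁰: orbital energy -1.6 × 14025 = -22440 cm⁻¹, and 1 additional pair relative to high-spin adds 20490 cm⁻¹, giving -1950 cm⁻¹.
Thus E(LS) − E(HS) = 6465 cm⁻¹.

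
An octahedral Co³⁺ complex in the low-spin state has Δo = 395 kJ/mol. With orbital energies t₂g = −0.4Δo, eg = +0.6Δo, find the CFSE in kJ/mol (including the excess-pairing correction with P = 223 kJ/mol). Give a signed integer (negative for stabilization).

Co sits in group 9; removing 3 electrons leaves Co³⁺ with 9 − 3 = 6 d electrons.
Electron filling gives t₂g⁶ eg⁰.
CFSE(orbital) = 6×(-0.4Δo) + 0×(0.6Δo) = -2.4Δo; with Δo = 395 kJ/mol that is -948 kJ/mol.
Pairing penalty: 3 pairs vs 1 in the high-spin reference → 2 extra × P = 446 kJ/mol.
Net CFSE = -948 + 446 = -502 kJ/mol.

-502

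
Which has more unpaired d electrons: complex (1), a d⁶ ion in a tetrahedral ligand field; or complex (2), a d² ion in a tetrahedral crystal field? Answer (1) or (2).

(1)

(1): Tetrahedral splitting is small, so the complex is high-spin; e³ t₂³ → 4 unpaired.
(2): Tetrahedral fields are weak (Δₜ ≈ 4/9 Δₒ), so electrons fill high-spin; e² t₂⁰ → 2 unpaired.
So (1) has more unpaired electrons.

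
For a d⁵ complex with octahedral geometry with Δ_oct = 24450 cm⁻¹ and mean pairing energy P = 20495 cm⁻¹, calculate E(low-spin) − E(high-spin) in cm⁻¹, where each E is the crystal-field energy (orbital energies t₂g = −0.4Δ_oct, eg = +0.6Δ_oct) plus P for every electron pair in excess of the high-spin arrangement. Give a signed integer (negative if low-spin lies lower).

High-spin: t₂g³ eg², CFSE = 0.0Δ_oct = 0 cm⁻¹.
Low-spin: t₂g⁵ eg⁰, orbital CFSE = -2.0Δ_oct = -48900 cm⁻¹; plus 2 excess pairs × P = +40990 cm⁻¹; total -7910 cm⁻¹.
Thus E(LS) − E(HS) = -7910 cm⁻¹.

-7910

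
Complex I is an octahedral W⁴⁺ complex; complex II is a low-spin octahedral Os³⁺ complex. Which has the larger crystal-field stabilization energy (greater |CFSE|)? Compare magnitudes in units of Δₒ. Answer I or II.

I: Group 6 minus oxidation state +4 gives a d² configuration for W⁴⁺; For octahedral d² the high- and low-spin configurations coincide; t₂g² eg⁰, CFSE = -0.8Δₒ.
II: Os is in group 8, so Os³⁺ is d⁵ (8 − 3 = 5); t₂g⁵ eg⁰, CFSE = -2.0Δₒ.
So II has the larger |CFSE|.

II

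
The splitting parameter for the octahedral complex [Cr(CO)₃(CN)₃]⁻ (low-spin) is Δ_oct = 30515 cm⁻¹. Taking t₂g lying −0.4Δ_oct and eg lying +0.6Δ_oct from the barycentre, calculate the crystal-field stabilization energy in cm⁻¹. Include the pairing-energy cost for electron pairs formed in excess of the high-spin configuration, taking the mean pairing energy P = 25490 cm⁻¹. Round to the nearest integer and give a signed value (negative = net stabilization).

-23334

Ligand charges: 3×(+0) from CO and 3×(-1) from CN⁻ sum to -3; with overall charge -1, Cr is +2.
Cr sits in group 6; removing 2 electrons leaves Cr²⁺ with 6 − 2 = 4 d electrons.
The d⁴ electrons fill as t₂g⁴ eg⁰.
The orbital stabilization is -1.6Δ_oct = -1.6 × 30515 = -48824 cm⁻¹.
Pairing penalty: 1 pair vs 0 in the high-spin reference → 1 extra × P = 25490 cm⁻¹.
Combining: -48824 + 25490 = -23334 cm⁻¹.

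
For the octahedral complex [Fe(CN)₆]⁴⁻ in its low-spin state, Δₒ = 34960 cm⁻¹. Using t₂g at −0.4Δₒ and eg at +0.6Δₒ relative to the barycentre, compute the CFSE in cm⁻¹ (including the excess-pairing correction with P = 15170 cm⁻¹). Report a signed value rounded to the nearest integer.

Each CN⁻ contributes -1; 6 × (-1) = -6. With overall charge -4, Fe is in the +2 oxidation state.
Fe is in group 8, so Fe²⁺ is d⁶ (8 − 2 = 6).
Electron filling gives t₂g⁶ eg⁰.
Orbital CFSE = 6(-0.4) + 0(0.6) = -2.4Δₒ = -2.4 × 34960 = -83904 cm⁻¹.
Relative to high-spin t₂g⁴ eg² (1 paired), the low-spin configuration has 2 additional pairs, contributing +2 × 15170 = +30340 cm⁻¹.
Overall CFSE = -83904 + 30340 = -53564 cm⁻¹.

-53564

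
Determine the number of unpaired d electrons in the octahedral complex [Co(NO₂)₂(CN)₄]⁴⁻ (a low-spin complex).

1

Ligand charges: 2×(-1) from NO₂⁻ and 4×(-1) from CN⁻ sum to -6; with overall charge -4, Co is +2.
Group 9 minus oxidation state +2 gives a d⁷ configuration for Co²⁺.
Configuration: t₂g⁶ eg¹, giving 1 unpaired electron.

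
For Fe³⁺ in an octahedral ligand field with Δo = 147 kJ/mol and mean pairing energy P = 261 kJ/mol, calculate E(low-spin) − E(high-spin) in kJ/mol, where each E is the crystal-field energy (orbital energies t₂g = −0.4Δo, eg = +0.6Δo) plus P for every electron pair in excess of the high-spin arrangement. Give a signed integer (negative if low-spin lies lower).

Fe³⁺: group 8, so d-count = 8 − 3 = 5.
In the high-spin limit (t₂g³ eg²) the orbital term is 0.0Δo = 0 kJ/mol, with no excess pairing.
Low-spin t₂g⁵ eg⁰ gives -2.0Δo = -294 kJ/mol, but forming 2 extra pairs costs 2P = 522 kJ/mol, so E(LS) = -294 + 522 = 228 kJ/mol.
The difference is 228 − (0) = 228 kJ/mol, so high-spin lies lower.

228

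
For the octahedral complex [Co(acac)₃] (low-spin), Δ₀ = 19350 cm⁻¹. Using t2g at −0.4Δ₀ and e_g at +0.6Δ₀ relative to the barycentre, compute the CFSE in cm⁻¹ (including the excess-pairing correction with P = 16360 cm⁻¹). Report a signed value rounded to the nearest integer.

Each acac⁻ contributes -1; 3 × (-1) = -3. With overall charge +0, Co is in the +3 oxidation state.
Co sits in group 9; removing 3 electrons leaves Co³⁺ with 9 − 3 = 6 d electrons.
Electron filling gives t2g^6 e_g^0.
Orbital CFSE = 6(-0.4) + 0(0.6) = -2.4Δ₀ = -2.4 × 19350 = -46440 cm⁻¹.
Pairing penalty: 3 pairs vs 1 in the high-spin reference → 2 extra × P = 32720 cm⁻¹.
Overall CFSE = -46440 + 32720 = -13720 cm⁻¹.

-13720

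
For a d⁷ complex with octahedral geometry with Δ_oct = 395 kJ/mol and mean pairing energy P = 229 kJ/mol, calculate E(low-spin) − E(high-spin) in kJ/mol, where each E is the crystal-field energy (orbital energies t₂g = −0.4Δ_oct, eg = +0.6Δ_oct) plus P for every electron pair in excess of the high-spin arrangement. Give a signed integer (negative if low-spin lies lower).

-166

High-spin d⁷ fills as t₂g⁵ eg² with CFSE 5(−0.4) + 2(+0.6) = -0.8Δ_oct = -316 kJ/mol.
Low-spin: t₂g⁶ eg¹, orbital CFSE = -1.8Δ_oct = -711 kJ/mol; plus 1 excess pair × P = +229 kJ/mol; total -482 kJ/mol.
E(LS) − E(HS) = -482 − (-316) = -166 kJ/mol.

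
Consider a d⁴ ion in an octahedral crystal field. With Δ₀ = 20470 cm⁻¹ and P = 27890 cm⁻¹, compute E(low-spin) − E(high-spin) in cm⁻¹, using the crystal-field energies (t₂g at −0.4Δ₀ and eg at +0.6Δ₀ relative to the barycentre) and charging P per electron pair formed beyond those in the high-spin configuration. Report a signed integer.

7420

High-spin d⁴ fills as t₂g³ eg¹ with CFSE 3(−0.4) + 1(+0.6) = -0.6Δ₀ = -12282 cm⁻¹.
Low-spin: t₂g⁴ eg⁰, orbital CFSE = -1.6Δ₀ = -32752 cm⁻¹; plus 1 excess pair × P = +27890 cm⁻¹; total -4862 cm⁻¹.
The difference is -4862 − (-12282) = 7420 cm⁻¹, so high-spin lies lower.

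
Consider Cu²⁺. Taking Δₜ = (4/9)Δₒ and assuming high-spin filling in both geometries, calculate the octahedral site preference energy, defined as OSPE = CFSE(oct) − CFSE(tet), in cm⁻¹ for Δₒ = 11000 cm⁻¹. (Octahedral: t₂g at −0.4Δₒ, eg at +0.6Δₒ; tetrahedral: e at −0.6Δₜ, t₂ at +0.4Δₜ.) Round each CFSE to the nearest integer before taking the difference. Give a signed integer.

-4644

Cu sits in group 11; removing 2 electrons leaves Cu²⁺ with 11 − 2 = 9 d electrons.
In an octahedral site d⁹ (HS) is t₂g⁶ eg³, giving CFSE(oct) = -0.6Δₒ = -6600 cm⁻¹.
Tetrahedral e⁴ t₂⁵ gives -0.4Δₜ = -0.4 × (4/9) × 11000 = -1956 cm⁻¹.
Subtracting, OSPE = -6600 − (-1956) = -4644 cm⁻¹.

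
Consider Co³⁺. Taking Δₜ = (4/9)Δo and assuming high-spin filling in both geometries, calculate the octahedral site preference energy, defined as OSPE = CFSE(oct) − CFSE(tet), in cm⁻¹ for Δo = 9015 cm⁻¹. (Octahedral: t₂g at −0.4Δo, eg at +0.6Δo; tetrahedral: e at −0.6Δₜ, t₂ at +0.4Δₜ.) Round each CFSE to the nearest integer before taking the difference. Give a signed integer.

Co³⁺: group 9, so d-count = 9 − 3 = 6.
Octahedral (high-spin): t2g^4 e_g^2, CFSE = 4(−0.4) + 2(+0.6) = -0.4Δo = -0.4 × 9015 = -3606 cm⁻¹.
Tetrahedral e^3 t2^3 gives -0.6Δₜ = -0.6 × (4/9) × 9015 = -2404 cm⁻¹.
OSPE = CFSE(oct) − CFSE(tet) = -3606 − (-2404) = -1202 cm⁻¹.

-1202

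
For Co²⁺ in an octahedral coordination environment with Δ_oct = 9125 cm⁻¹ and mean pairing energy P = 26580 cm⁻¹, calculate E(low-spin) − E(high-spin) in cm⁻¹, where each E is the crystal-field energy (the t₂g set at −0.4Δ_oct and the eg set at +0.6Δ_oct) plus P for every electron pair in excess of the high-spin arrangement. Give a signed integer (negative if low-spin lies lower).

17455

Co is in group 9, so Co²⁺ is d⁷ (9 − 2 = 7).
High-spin: t₂g⁵ eg², CFSE = -0.8Δ_oct = -7300 cm⁻¹.
Low-spin: t₂g⁶ eg¹, orbital CFSE = -1.8Δ_oct = -16425 cm⁻¹; plus 1 excess pair × P = +26580 cm⁻¹; total 10155 cm⁻¹.
Thus E(LS) − E(HS) = 17455 cm⁻¹.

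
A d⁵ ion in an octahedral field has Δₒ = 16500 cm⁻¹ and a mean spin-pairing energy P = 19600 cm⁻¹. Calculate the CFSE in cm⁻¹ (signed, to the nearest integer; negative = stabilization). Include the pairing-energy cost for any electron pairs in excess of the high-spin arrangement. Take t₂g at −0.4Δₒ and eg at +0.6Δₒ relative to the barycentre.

0

Since Δₒ = 16500 cm⁻¹ < P = 19600 cm⁻¹, the complex adopts the high-spin configuration.
Configuration: t₂g³ eg².
Orbital CFSE = 0.0Δₒ = 0.0 × 16500 = 0 cm⁻¹.
High-spin has no excess pairs, so no pairing correction applies.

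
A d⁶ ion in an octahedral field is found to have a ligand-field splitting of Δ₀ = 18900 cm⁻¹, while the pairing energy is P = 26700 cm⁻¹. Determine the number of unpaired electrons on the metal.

4

Since Δ₀ = 18900 cm⁻¹ < P = 26700 cm⁻¹, the complex adopts the high-spin configuration.
That gives t2g^4 e_g^2.
Unpaired electrons: 4.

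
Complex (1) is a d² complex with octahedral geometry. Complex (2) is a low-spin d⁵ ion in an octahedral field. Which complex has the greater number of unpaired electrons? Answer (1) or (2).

(1)

(1): For octahedral d² the high- and low-spin configurations coincide; t₂g² eg⁰ → 2 unpaired.
(2): t2g^5 e_g^0 → 1 unpaired.
So (1) has more unpaired electrons.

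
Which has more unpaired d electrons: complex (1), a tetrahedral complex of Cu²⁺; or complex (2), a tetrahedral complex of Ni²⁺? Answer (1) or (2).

(2)

(1): Cu sits in group 11; removing 2 electrons leaves Cu²⁺ with 11 − 2 = 9 d electrons; Tetrahedral fields are weak (Δₜ ≈ 4/9 Δₒ), so electrons fill high-spin; e⁴ t₂⁵ → 1 unpaired.
(2): Ni²⁺: group 10, so d-count = 10 − 2 = 8; Tetrahedral splitting is small, so the complex is high-spin; e^4 t2^4 → 2 unpaired.
So (2) has more unpaired electrons.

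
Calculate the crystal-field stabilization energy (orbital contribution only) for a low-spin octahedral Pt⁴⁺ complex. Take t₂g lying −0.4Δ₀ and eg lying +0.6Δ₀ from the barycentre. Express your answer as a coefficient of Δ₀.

-2.4 Δ₀

Pt sits in group 10; removing 4 electrons leaves Pt⁴⁺ with 10 − 4 = 6 d electrons.
Configuration: t₂g⁶ eg⁰.
CFSE = 6(-0.4Δ₀) + 0(0.6Δ₀) = -2.4Δ₀ + 0.0Δ₀ = -2.4Δ₀.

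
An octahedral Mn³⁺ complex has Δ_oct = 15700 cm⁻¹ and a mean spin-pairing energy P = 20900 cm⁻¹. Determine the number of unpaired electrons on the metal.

Mn is in group 7, so Mn³⁺ is d⁴ (7 − 3 = 4).
With Δ_oct < P the complex is high-spin.
That gives t₂g³ eg¹.
Unpaired electrons: 4.

4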